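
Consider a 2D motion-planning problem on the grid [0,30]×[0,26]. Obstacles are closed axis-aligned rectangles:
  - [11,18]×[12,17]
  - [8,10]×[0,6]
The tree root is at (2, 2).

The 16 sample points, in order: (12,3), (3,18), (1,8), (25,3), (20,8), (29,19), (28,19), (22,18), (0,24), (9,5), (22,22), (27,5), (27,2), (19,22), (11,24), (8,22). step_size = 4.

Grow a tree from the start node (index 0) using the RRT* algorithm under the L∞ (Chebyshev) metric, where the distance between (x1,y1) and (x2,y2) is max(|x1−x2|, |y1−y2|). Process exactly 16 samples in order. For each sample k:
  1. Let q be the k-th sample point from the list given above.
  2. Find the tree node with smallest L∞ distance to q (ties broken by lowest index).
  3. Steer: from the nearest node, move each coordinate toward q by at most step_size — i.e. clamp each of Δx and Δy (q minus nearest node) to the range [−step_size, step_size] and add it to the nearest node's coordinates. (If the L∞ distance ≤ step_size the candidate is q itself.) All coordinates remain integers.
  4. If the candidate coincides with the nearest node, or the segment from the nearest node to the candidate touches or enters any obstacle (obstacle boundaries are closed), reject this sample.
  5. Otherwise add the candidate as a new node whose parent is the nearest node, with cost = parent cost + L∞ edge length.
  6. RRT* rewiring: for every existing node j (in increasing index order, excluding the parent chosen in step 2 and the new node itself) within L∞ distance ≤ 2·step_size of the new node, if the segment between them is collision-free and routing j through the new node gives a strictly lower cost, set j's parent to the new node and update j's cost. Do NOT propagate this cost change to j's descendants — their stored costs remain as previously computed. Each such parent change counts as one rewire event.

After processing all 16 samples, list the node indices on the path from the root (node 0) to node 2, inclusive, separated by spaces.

Path: 0 1 2

1. q=(12,3) nearest=0 d=10 new=(6,3) → add node 1 parent=0 cost=4
2. q=(3,18) nearest=1 d=15 new=(3,7) → add node 2 parent=1 cost=8
3. q=(1,8) nearest=2 d=2 new=(1,8) → add node 3 parent=2 cost=10
4. q=(25,3) nearest=1 d=19 new=(10,3) → blocked by [8,10]×[0,6], reject
5. q=(20,8) nearest=1 d=14 new=(10,7) → blocked by [8,10]×[0,6], reject
6. q=(29,19) nearest=1 d=23 new=(10,7) → blocked by [8,10]×[0,6], reject
7. q=(28,19) nearest=1 d=22 new=(10,7) → blocked by [8,10]×[0,6], reject
8. q=(22,18) nearest=1 d=16 new=(10,7) → blocked by [8,10]×[0,6], reject
9. q=(0,24) nearest=3 d=16 new=(0,12) → add node 4 parent=3 cost=14
10. q=(9,5) nearest=1 d=3 new=(9,5) → blocked by [8,10]×[0,6], reject
11. q=(22,22) nearest=1 d=19 new=(10,7) → blocked by [8,10]×[0,6], reject
12. q=(27,5) nearest=1 d=21 new=(10,5) → blocked by [8,10]×[0,6], reject
13. q=(27,2) nearest=1 d=21 new=(10,2) → blocked by [8,10]×[0,6], reject
14. q=(19,22) nearest=2 d=16 new=(7,11) → add node 5 parent=2 cost=12
15. q=(11,24) nearest=4 d=12 new=(4,16) → add node 6 parent=4 cost=18
16. q=(8,22) nearest=6 d=6 new=(8,20) → add node 7 parent=6 cost=22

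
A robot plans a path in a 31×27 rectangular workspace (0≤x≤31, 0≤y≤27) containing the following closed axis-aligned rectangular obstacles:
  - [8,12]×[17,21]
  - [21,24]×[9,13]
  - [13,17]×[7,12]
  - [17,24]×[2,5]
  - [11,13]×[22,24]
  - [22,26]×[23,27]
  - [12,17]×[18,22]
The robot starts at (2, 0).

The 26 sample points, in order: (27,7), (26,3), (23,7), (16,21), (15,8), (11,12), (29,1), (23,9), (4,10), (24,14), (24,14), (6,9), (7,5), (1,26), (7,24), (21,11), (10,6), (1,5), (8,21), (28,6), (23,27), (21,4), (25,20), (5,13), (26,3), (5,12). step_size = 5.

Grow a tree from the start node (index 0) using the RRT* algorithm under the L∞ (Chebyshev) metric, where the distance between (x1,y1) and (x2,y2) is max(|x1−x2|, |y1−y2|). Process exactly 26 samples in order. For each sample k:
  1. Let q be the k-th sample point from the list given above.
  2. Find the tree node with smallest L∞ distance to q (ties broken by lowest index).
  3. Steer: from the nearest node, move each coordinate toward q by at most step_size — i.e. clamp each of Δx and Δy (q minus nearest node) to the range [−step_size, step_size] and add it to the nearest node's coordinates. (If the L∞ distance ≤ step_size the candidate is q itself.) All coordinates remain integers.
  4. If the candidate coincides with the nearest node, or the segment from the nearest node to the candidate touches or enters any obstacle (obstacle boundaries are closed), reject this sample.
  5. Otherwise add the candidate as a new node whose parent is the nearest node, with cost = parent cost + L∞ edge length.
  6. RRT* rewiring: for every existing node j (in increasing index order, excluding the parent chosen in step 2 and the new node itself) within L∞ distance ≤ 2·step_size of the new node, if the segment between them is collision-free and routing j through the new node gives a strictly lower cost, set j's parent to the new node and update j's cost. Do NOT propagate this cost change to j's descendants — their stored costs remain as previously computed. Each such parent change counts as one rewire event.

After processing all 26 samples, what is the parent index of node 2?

Parent of node 2: 1

1. q=(27,7) nearest=0 d=25 new=(7,5) → add node 1 parent=0 cost=5
2. q=(26,3) nearest=1 d=19 new=(12,3) → add node 2 parent=1 cost=10
3. q=(23,7) nearest=2 d=11 new=(17,7) → blocked by [13,17]×[7,12], reject
4. q=(16,21) nearest=1 d=16 new=(12,10) → add node 3 parent=1 cost=10
5. q=(15,8) nearest=3 d=3 new=(15,8) → blocked by [13,17]×[7,12], reject
6. q=(11,12) nearest=3 d=2 new=(11,12) → add node 4 parent=3 cost=12
7. q=(29,1) nearest=2 d=17 new=(17,1) → add node 5 parent=2 cost=15
8. q=(23,9) nearest=5 d=8 new=(22,6) → blocked by [17,24]×[2,5], reject
9. q=(4,10) nearest=1 d=5 new=(4,10) → add node 6 parent=1 cost=10
10. q=(24,14) nearest=2 d=12 new=(17,8) → blocked by [13,17]×[7,12], reject
11. q=(24,14) nearest=2 d=12 new=(17,8) → blocked by [13,17]×[7,12], reject
12. q=(6,9) nearest=6 d=2 new=(6,9) → add node 7 parent=6 cost=12
13. q=(7,5) nearest=1 d=0 → coincident, reject
14. q=(1,26) nearest=4 d=14 new=(6,17) → add node 8 parent=4 cost=17
15. q=(7,24) nearest=8 d=7 new=(7,22) → add node 9 parent=8 cost=22
16. q=(21,11) nearest=2 d=9 new=(17,8) → blocked by [13,17]×[7,12], reject
17. q=(10,6) nearest=1 d=3 new=(10,6) → add node 10 parent=1 cost=8
18. q=(1,5) nearest=0 d=5 new=(1,5) → add node 11 parent=0 cost=5; rewire 7→11 (10<12)
19. q=(8,21) nearest=9 d=1 new=(8,21) → blocked by [8,12]×[17,21], reject
20. q=(28,6) nearest=5 d=11 new=(22,6) → blocked by [17,24]×[2,5], reject
21. q=(23,27) nearest=4 d=15 new=(16,17) → add node 12 parent=4 cost=17
22. q=(21,4) nearest=5 d=4 new=(21,4) → blocked by [17,24]×[2,5], reject
23. q=(25,20) nearest=12 d=9 new=(21,20) → add node 13 parent=12 cost=22
24. q=(5,13) nearest=6 d=3 new=(5,13) → add node 14 parent=6 cost=13
25. q=(26,3) nearest=5 d=9 new=(22,3) → blocked by [17,24]×[2,5], reject
26. q=(5,12) nearest=14 d=1 new=(5,12) → add node 15 parent=14 cost=14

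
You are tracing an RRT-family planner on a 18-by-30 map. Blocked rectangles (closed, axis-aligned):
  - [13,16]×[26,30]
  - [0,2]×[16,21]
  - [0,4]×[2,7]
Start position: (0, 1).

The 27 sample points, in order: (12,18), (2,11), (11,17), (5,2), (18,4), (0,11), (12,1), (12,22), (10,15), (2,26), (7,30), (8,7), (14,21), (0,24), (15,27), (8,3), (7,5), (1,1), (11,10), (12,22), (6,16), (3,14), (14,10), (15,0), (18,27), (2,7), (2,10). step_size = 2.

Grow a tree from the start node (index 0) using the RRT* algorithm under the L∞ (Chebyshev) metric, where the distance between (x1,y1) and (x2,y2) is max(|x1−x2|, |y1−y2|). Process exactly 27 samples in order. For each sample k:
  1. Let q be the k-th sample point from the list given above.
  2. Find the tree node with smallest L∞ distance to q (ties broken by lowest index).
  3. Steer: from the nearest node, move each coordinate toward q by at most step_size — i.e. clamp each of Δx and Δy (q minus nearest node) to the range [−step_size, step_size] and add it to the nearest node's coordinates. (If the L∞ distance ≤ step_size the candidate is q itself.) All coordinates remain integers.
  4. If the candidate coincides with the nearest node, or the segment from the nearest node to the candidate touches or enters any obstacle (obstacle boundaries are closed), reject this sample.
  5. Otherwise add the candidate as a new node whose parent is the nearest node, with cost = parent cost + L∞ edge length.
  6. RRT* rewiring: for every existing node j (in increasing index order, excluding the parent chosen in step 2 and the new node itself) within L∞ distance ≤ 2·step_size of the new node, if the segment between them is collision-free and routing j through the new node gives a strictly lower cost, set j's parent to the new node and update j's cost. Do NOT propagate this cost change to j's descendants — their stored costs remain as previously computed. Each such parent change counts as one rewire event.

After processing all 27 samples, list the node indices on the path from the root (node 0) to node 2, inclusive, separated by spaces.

Path: 0 2

1. q=(12,18) nearest=0 d=17 new=(2,3) → blocked by [0,4]×[2,7], reject
2. q=(2,11) nearest=0 d=10 new=(2,3) → blocked by [0,4]×[2,7], reject
3. q=(11,17) nearest=0 d=16 new=(2,3) → blocked by [0,4]×[2,7], reject
4. q=(5,2) nearest=0 d=5 new=(2,2) → blocked by [0,4]×[2,7], reject
5. q=(18,4) nearest=0 d=18 new=(2,3) → blocked by [0,4]×[2,7], reject
6. q=(0,11) nearest=0 d=10 new=(0,3) → blocked by [0,4]×[2,7], reject
7. q=(12,1) nearest=0 d=12 new=(2,1) → add node 1 parent=0 cost=2
8. q=(12,22) nearest=0 d=21 new=(2,3) → blocked by [0,4]×[2,7], reject
9. q=(10,15) nearest=0 d=14 new=(2,3) → blocked by [0,4]×[2,7], reject
10. q=(2,26) nearest=0 d=25 new=(2,3) → blocked by [0,4]×[2,7], reject
11. q=(7,30) nearest=0 d=29 new=(2,3) → blocked by [0,4]×[2,7], reject
12. q=(8,7) nearest=1 d=6 new=(4,3) → blocked by [0,4]×[2,7], reject
13. q=(14,21) nearest=0 d=20 new=(2,3) → blocked by [0,4]×[2,7], reject
14. q=(0,24) nearest=0 d=23 new=(0,3) → blocked by [0,4]×[2,7], reject
15. q=(15,27) nearest=0 d=26 new=(2,3) → blocked by [0,4]×[2,7], reject
16. q=(8,3) nearest=1 d=6 new=(4,3) → blocked by [0,4]×[2,7], reject
17. q=(7,5) nearest=1 d=5 new=(4,3) → blocked by [0,4]×[2,7], reject
18. q=(1,1) nearest=0 d=1 new=(1,1) → add node 2 parent=0 cost=1
19. q=(11,10) nearest=1 d=9 new=(4,3) → blocked by [0,4]×[2,7], reject
20. q=(12,22) nearest=0 d=21 new=(2,3) → blocked by [0,4]×[2,7], reject
21. q=(6,16) nearest=0 d=15 new=(2,3) → blocked by [0,4]×[2,7], reject
22. q=(3,14) nearest=0 d=13 new=(2,3) → blocked by [0,4]×[2,7], reject
23. q=(14,10) nearest=1 d=12 new=(4,3) → blocked by [0,4]×[2,7], reject
24. q=(15,0) nearest=1 d=13 new=(4,0) → add node 3 parent=1 cost=4
25. q=(18,27) nearest=0 d=26 new=(2,3) → blocked by [0,4]×[2,7], reject
26. q=(2,7) nearest=0 d=6 new=(2,3) → blocked by [0,4]×[2,7], reject
27. q=(2,10) nearest=0 d=9 new=(2,3) → blocked by [0,4]×[2,7], reject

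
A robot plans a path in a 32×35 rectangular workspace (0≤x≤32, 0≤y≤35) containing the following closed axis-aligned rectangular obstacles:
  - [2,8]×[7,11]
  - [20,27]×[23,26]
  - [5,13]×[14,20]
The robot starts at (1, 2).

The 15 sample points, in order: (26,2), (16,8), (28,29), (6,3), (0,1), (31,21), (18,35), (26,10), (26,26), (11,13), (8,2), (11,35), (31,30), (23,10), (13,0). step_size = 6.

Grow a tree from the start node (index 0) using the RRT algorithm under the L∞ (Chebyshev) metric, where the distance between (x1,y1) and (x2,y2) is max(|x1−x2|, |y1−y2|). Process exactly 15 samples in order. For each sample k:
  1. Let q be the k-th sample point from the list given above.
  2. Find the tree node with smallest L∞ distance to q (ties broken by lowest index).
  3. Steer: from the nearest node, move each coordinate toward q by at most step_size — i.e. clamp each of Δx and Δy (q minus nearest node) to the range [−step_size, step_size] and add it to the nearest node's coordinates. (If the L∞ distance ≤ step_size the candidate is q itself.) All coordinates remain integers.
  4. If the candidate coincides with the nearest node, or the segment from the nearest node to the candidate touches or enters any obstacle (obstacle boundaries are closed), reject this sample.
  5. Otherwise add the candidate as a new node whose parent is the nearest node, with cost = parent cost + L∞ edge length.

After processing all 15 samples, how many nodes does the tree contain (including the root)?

Node count: 13

1. q=(26,2) nearest=0 d=25 new=(7,2) → add node 1 parent=0 cost=6
2. q=(16,8) nearest=1 d=9 new=(13,8) → add node 2 parent=1 cost=12
3. q=(28,29) nearest=2 d=21 new=(19,14) → add node 3 parent=2 cost=18
4. q=(6,3) nearest=1 d=1 new=(6,3) → add node 4 parent=1 cost=7
5. q=(0,1) nearest=0 d=1 new=(0,1) → add node 5 parent=0 cost=1
6. q=(31,21) nearest=3 d=12 new=(25,20) → add node 6 parent=3 cost=24
7. q=(18,35) nearest=6 d=15 new=(19,26) → blocked by [20,27]×[23,26], reject
8. q=(26,10) nearest=3 d=7 new=(25,10) → add node 7 parent=3 cost=24
9. q=(26,26) nearest=6 d=6 new=(26,26) → blocked by [20,27]×[23,26], reject
10. q=(11,13) nearest=2 d=5 new=(11,13) → add node 8 parent=2 cost=17
11. q=(8,2) nearest=1 d=1 new=(8,2) → add node 9 parent=1 cost=7
12. q=(11,35) nearest=6 d=15 new=(19,26) → blocked by [20,27]×[23,26], reject
13. q=(31,30) nearest=6 d=10 new=(31,26) → add node 10 parent=6 cost=30
14. q=(23,10) nearest=7 d=2 new=(23,10) → add node 11 parent=7 cost=26
15. q=(13,0) nearest=9 d=5 new=(13,0) → add node 12 parent=9 cost=12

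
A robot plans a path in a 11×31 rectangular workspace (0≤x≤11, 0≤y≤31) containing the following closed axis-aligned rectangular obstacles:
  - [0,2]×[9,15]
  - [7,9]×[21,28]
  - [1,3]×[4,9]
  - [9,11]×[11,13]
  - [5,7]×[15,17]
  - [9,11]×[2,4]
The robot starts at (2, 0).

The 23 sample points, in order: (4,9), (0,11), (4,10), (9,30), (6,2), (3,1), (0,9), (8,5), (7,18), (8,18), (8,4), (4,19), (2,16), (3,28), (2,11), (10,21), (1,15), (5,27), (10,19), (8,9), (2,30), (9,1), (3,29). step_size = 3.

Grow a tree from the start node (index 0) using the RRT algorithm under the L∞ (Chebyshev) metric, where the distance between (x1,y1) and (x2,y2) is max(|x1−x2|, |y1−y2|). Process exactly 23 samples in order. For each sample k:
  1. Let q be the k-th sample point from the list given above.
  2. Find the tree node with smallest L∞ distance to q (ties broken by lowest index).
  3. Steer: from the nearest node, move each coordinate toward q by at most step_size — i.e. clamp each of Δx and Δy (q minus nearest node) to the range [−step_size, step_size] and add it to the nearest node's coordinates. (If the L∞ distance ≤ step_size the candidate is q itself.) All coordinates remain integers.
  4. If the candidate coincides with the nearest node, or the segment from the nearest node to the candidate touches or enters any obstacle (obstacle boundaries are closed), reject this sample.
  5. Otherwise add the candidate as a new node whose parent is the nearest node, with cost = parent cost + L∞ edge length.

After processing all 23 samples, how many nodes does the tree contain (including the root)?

1. q=(4,9) nearest=0 d=9 new=(4,3) → add node 1 parent=0 cost=3
2. q=(0,11) nearest=1 d=8 new=(1,6) → blocked by [1,3]×[4,9], reject
3. q=(4,10) nearest=1 d=7 new=(4,6) → add node 2 parent=1 cost=6
4. q=(9,30) nearest=2 d=24 new=(7,9) → add node 3 parent=2 cost=9
5. q=(6,2) nearest=1 d=2 new=(6,2) → add node 4 parent=1 cost=5
6. q=(3,1) nearest=0 d=1 new=(3,1) → add node 5 parent=0 cost=1
7. q=(0,9) nearest=2 d=4 new=(1,9) → blocked by [0,2]×[9,15], reject
8. q=(8,5) nearest=4 d=3 new=(8,5) → add node 6 parent=4 cost=8
9. q=(7,18) nearest=3 d=9 new=(7,12) → add node 7 parent=3 cost=12
10. q=(8,18) nearest=7 d=6 new=(8,15) → add node 8 parent=7 cost=15
11. q=(8,4) nearest=6 d=1 new=(8,4) → add node 9 parent=6 cost=9
12. q=(4,19) nearest=8 d=4 new=(5,18) → blocked by [5,7]×[15,17], reject
13. q=(2,16) nearest=7 d=5 new=(4,15) → add node 10 parent=7 cost=15
14. q=(3,28) nearest=8 d=13 new=(5,18) → blocked by [5,7]×[15,17], reject
15. q=(2,11) nearest=10 d=4 new=(2,12) → blocked by [0,2]×[9,15], reject
16. q=(10,21) nearest=8 d=6 new=(10,18) → add node 11 parent=8 cost=18
17. q=(1,15) nearest=10 d=3 new=(1,15) → blocked by [0,2]×[9,15], reject
18. q=(5,27) nearest=11 d=9 new=(7,21) → blocked by [7,9]×[21,28], reject
19. q=(10,19) nearest=11 d=1 new=(10,19) → add node 12 parent=11 cost=19
20. q=(8,9) nearest=3 d=1 new=(8,9) → add node 13 parent=3 cost=10
21. q=(2,30) nearest=12 d=11 new=(7,22) → blocked by [7,9]×[21,28], reject
22. q=(9,1) nearest=4 d=3 new=(9,1) → add node 14 parent=4 cost=8
23. q=(3,29) nearest=12 d=10 new=(7,22) → blocked by [7,9]×[21,28], reject

Node count: 15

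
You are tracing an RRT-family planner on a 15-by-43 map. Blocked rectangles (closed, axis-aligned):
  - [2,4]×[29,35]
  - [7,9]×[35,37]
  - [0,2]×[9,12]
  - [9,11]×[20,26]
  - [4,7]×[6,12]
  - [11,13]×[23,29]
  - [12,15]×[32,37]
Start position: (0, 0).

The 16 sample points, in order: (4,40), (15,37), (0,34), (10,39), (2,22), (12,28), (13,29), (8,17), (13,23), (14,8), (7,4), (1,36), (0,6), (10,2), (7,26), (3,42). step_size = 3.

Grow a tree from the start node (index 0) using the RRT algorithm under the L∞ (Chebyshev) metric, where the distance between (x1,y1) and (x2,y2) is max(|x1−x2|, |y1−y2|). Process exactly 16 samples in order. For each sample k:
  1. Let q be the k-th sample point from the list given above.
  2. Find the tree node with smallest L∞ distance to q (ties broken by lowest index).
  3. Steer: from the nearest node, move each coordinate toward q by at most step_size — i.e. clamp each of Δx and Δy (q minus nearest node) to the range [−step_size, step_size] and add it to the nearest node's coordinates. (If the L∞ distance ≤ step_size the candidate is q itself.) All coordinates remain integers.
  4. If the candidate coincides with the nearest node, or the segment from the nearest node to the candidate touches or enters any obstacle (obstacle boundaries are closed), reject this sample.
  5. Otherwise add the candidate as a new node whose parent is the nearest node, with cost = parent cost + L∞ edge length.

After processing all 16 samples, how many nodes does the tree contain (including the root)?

Node count: 7

1. q=(4,40) nearest=0 d=40 new=(3,3) → add node 1 parent=0 cost=3
2. q=(15,37) nearest=1 d=34 new=(6,6) → blocked by [4,7]×[6,12], reject
3. q=(0,34) nearest=1 d=31 new=(0,6) → add node 2 parent=1 cost=6
4. q=(10,39) nearest=2 d=33 new=(3,9) → add node 3 parent=2 cost=9
5. q=(2,22) nearest=3 d=13 new=(2,12) → blocked by [0,2]×[9,12], reject
6. q=(12,28) nearest=3 d=19 new=(6,12) → blocked by [4,7]×[6,12], reject
7. q=(13,29) nearest=3 d=20 new=(6,12) → blocked by [4,7]×[6,12], reject
8. q=(8,17) nearest=3 d=8 new=(6,12) → blocked by [4,7]×[6,12], reject
9. q=(13,23) nearest=3 d=14 new=(6,12) → blocked by [4,7]×[6,12], reject
10. q=(14,8) nearest=1 d=11 new=(6,6) → blocked by [4,7]×[6,12], reject
11. q=(7,4) nearest=1 d=4 new=(6,4) → add node 4 parent=1 cost=6
12. q=(1,36) nearest=3 d=27 new=(1,12) → blocked by [0,2]×[9,12], reject
13. q=(0,6) nearest=2 d=0 → coincident, reject
14. q=(10,2) nearest=4 d=4 new=(9,2) → add node 5 parent=4 cost=9
15. q=(7,26) nearest=3 d=17 new=(6,12) → blocked by [4,7]×[6,12], reject
16. q=(3,42) nearest=3 d=33 new=(3,12) → add node 6 parent=3 cost=12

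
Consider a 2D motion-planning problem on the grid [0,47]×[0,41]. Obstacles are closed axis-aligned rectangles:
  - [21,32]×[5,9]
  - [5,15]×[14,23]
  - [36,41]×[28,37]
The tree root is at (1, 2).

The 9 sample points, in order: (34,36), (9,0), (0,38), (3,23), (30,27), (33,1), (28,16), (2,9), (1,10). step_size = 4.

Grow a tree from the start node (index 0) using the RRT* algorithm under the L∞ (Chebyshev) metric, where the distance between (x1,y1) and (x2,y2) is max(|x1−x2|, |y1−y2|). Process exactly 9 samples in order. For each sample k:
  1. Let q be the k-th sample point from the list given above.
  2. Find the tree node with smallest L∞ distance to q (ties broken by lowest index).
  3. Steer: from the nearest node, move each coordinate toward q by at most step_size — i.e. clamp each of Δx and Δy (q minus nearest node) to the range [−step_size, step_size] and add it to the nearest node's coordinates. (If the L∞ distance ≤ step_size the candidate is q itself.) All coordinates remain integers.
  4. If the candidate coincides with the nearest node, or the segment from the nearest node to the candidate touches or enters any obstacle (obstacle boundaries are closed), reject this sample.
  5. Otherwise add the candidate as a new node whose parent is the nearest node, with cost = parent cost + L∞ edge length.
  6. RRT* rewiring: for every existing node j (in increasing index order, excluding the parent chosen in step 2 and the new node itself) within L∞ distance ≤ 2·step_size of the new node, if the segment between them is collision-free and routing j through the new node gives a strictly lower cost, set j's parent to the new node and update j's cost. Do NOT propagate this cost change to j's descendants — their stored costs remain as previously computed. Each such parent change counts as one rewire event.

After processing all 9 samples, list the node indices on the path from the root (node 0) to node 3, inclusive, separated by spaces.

Path: 0 1 3

1. q=(34,36) nearest=0 d=34 new=(5,6) → add node 1 parent=0 cost=4
2. q=(9,0) nearest=1 d=6 new=(9,2) → add node 2 parent=1 cost=8
3. q=(0,38) nearest=1 d=32 new=(1,10) → add node 3 parent=1 cost=8
4. q=(3,23) nearest=3 d=13 new=(3,14) → add node 4 parent=3 cost=12
5. q=(30,27) nearest=1 d=25 new=(9,10) → add node 5 parent=1 cost=8
6. q=(33,1) nearest=2 d=24 new=(13,1) → add node 6 parent=2 cost=12
7. q=(28,16) nearest=6 d=15 new=(17,5) → add node 7 parent=6 cost=16
8. q=(2,9) nearest=3 d=1 new=(2,9) → add node 8 parent=3 cost=9
9. q=(1,10) nearest=3 d=0 → coincident, reject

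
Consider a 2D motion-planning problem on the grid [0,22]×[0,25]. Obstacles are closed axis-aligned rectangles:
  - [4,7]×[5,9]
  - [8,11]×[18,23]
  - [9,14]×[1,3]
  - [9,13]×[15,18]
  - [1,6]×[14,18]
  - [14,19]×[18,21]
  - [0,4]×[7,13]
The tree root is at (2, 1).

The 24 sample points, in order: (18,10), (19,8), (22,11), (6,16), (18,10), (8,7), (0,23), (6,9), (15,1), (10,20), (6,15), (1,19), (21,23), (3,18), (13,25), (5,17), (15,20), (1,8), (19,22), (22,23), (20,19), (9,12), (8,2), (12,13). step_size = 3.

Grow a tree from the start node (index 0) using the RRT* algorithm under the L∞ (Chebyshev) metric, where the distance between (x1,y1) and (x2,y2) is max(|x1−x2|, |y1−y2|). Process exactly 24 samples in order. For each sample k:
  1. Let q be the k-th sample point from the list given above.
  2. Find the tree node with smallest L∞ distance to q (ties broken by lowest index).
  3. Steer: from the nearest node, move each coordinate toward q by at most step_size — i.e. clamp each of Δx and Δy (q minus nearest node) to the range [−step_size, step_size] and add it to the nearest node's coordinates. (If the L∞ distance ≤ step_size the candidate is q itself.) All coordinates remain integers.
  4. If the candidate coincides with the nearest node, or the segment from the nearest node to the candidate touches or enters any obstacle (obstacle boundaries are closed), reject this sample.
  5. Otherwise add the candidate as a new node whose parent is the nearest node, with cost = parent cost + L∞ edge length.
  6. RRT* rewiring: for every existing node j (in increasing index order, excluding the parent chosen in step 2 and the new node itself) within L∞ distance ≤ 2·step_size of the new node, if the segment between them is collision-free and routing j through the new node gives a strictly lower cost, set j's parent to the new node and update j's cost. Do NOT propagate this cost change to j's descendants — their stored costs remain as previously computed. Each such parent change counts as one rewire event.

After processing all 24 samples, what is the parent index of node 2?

Parent of node 2: 1

1. q=(18,10) nearest=0 d=16 new=(5,4) → add node 1 parent=0 cost=3
2. q=(19,8) nearest=1 d=14 new=(8,7) → blocked by [4,7]×[5,9], reject
3. q=(22,11) nearest=1 d=17 new=(8,7) → blocked by [4,7]×[5,9], reject
4. q=(6,16) nearest=1 d=12 new=(6,7) → blocked by [4,7]×[5,9], reject
5. q=(18,10) nearest=1 d=13 new=(8,7) → blocked by [4,7]×[5,9], reject
6. q=(8,7) nearest=1 d=3 new=(8,7) → blocked by [4,7]×[5,9], reject
7. q=(0,23) nearest=1 d=19 new=(2,7) → blocked by [4,7]×[5,9], reject
8. q=(6,9) nearest=1 d=5 new=(6,7) → blocked by [4,7]×[5,9], reject
9. q=(15,1) nearest=1 d=10 new=(8,1) → add node 2 parent=1 cost=6
10. q=(10,20) nearest=1 d=16 new=(8,7) → blocked by [4,7]×[5,9], reject
11. q=(6,15) nearest=1 d=11 new=(6,7) → blocked by [4,7]×[5,9], reject
12. q=(1,19) nearest=1 d=15 new=(2,7) → blocked by [4,7]×[5,9], reject
13. q=(21,23) nearest=1 d=19 new=(8,7) → blocked by [4,7]×[5,9], reject
14. q=(3,18) nearest=1 d=14 new=(3,7) → blocked by [4,7]×[5,9], reject
15. q=(13,25) nearest=1 d=21 new=(8,7) → blocked by [4,7]×[5,9], reject
16. q=(5,17) nearest=1 d=13 new=(5,7) → blocked by [4,7]×[5,9], reject
17. q=(15,20) nearest=1 d=16 new=(8,7) → blocked by [4,7]×[5,9], reject
18. q=(1,8) nearest=1 d=4 new=(2,7) → blocked by [4,7]×[5,9], reject
19. q=(19,22) nearest=1 d=18 new=(8,7) → blocked by [4,7]×[5,9], reject
20. q=(22,23) nearest=1 d=19 new=(8,7) → blocked by [4,7]×[5,9], reject
21. q=(20,19) nearest=1 d=15 new=(8,7) → blocked by [4,7]×[5,9], reject
22. q=(9,12) nearest=1 d=8 new=(8,7) → blocked by [4,7]×[5,9], reject
23. q=(8,2) nearest=2 d=1 new=(8,2) → add node 3 parent=2 cost=7
24. q=(12,13) nearest=1 d=9 new=(8,7) → blocked by [4,7]×[5,9], reject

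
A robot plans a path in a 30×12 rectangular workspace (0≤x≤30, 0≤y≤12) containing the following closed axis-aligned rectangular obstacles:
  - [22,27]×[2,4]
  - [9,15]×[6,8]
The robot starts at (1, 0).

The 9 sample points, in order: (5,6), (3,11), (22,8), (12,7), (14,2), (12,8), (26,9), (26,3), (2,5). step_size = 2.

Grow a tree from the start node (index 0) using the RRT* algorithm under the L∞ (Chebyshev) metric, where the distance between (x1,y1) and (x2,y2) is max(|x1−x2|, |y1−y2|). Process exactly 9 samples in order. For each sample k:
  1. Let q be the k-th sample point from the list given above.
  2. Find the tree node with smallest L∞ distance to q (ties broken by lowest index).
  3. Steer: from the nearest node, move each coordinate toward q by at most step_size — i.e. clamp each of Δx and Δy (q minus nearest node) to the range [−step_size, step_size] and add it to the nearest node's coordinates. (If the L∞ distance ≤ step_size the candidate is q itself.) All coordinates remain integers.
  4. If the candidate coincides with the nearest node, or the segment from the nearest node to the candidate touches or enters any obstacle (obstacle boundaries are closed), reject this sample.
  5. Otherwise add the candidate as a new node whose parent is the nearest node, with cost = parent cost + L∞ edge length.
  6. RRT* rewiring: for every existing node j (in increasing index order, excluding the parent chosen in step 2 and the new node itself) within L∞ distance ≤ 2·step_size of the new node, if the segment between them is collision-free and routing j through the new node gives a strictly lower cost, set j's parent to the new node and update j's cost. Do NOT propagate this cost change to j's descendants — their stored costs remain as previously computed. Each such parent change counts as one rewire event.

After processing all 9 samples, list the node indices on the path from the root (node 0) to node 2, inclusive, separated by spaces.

Path: 0 1 2

1. q=(5,6) nearest=0 d=6 new=(3,2) → add node 1 parent=0 cost=2
2. q=(3,11) nearest=1 d=9 new=(3,4) → add node 2 parent=1 cost=4
3. q=(22,8) nearest=1 d=19 new=(5,4) → add node 3 parent=1 cost=4
4. q=(12,7) nearest=3 d=7 new=(7,6) → add node 4 parent=3 cost=6
5. q=(14,2) nearest=4 d=7 new=(9,4) → add node 5 parent=4 cost=8
6. q=(12,8) nearest=5 d=4 new=(11,6) → blocked by [9,15]×[6,8], reject
7. q=(26,9) nearest=5 d=17 new=(11,6) → blocked by [9,15]×[6,8], reject
8. q=(26,3) nearest=5 d=17 new=(11,3) → add node 6 parent=5 cost=10
9. q=(2,5) nearest=2 d=1 new=(2,5) → add node 7 parent=2 cost=5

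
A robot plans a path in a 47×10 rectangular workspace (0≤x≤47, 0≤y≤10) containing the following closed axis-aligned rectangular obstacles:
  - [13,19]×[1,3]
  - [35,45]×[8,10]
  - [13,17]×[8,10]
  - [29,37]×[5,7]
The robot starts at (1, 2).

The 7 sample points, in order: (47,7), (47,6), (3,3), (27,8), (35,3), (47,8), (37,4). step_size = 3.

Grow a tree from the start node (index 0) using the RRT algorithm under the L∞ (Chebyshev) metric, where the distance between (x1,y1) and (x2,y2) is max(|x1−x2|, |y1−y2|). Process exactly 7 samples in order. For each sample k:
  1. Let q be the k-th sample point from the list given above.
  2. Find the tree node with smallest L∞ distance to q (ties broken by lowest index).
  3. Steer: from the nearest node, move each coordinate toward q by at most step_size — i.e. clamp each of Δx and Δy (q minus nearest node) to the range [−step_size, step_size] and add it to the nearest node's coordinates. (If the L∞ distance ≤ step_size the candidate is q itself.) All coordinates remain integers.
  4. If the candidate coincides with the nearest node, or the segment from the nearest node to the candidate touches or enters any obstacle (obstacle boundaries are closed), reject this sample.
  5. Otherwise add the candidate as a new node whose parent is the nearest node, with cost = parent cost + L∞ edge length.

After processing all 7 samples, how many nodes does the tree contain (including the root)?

1. q=(47,7) nearest=0 d=46 new=(4,5) → add node 1 parent=0 cost=3
2. q=(47,6) nearest=1 d=43 new=(7,6) → add node 2 parent=1 cost=6
3. q=(3,3) nearest=0 d=2 new=(3,3) → add node 3 parent=0 cost=2
4. q=(27,8) nearest=2 d=20 new=(10,8) → add node 4 parent=2 cost=9
5. q=(35,3) nearest=4 d=25 new=(13,5) → add node 5 parent=4 cost=12
6. q=(47,8) nearest=5 d=34 new=(16,8) → blocked by [13,17]×[8,10], reject
7. q=(37,4) nearest=5 d=24 new=(16,4) → add node 6 parent=5 cost=15

Node count: 7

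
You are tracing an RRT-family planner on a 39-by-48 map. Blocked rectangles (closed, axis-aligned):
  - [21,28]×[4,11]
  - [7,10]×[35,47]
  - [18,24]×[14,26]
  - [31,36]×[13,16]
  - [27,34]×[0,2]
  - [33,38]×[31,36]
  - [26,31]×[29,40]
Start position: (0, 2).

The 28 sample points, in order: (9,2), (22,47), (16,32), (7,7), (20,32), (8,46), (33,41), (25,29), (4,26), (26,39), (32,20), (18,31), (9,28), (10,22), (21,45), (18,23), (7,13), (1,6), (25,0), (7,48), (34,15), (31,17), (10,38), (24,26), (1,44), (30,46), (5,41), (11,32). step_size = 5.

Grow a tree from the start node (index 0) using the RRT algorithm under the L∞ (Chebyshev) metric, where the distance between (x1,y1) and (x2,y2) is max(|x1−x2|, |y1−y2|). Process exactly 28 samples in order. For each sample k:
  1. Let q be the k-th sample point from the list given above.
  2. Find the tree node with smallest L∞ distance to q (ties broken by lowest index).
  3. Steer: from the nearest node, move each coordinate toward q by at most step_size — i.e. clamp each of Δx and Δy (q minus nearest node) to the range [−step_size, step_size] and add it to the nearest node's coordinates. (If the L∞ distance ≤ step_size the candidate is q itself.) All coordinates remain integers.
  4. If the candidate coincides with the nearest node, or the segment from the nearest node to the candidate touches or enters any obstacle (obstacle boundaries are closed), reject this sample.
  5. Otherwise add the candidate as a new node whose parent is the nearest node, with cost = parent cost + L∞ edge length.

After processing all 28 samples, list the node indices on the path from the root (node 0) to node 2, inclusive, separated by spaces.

Path: 0 2

1. q=(9,2) nearest=0 d=9 new=(5,2) → add node 1 parent=0 cost=5
2. q=(22,47) nearest=0 d=45 new=(5,7) → add node 2 parent=0 cost=5
3. q=(16,32) nearest=2 d=25 new=(10,12) → add node 3 parent=2 cost=10
4. q=(7,7) nearest=2 d=2 new=(7,7) → add node 4 parent=2 cost=7
5. q=(20,32) nearest=3 d=20 new=(15,17) → add node 5 parent=3 cost=15
6. q=(8,46) nearest=5 d=29 new=(10,22) → add node 6 parent=5 cost=20
7. q=(33,41) nearest=6 d=23 new=(15,27) → add node 7 parent=6 cost=25
8. q=(25,29) nearest=7 d=10 new=(20,29) → add node 8 parent=7 cost=30
9. q=(4,26) nearest=6 d=6 new=(5,26) → add node 9 parent=6 cost=25
10. q=(26,39) nearest=8 d=10 new=(25,34) → add node 10 parent=8 cost=35
11. q=(32,20) nearest=8 d=12 new=(25,24) → blocked by [18,24]×[14,26], reject
12. q=(18,31) nearest=8 d=2 new=(18,31) → add node 11 parent=8 cost=32
13. q=(9,28) nearest=9 d=4 new=(9,28) → add node 12 parent=9 cost=29
14. q=(10,22) nearest=6 d=0 → coincident, reject
15. q=(21,45) nearest=10 d=11 new=(21,39) → add node 13 parent=10 cost=40
16. q=(18,23) nearest=7 d=4 new=(18,23) → blocked by [18,24]×[14,26], reject
17. q=(7,13) nearest=3 d=3 new=(7,13) → add node 14 parent=3 cost=13
18. q=(1,6) nearest=0 d=4 new=(1,6) → add node 15 parent=0 cost=4
19. q=(25,0) nearest=3 d=15 new=(15,7) → add node 16 parent=3 cost=15
20. q=(7,48) nearest=13 d=14 new=(16,44) → add node 17 parent=13 cost=45
21. q=(34,15) nearest=8 d=14 new=(25,24) → blocked by [18,24]×[14,26], reject
22. q=(31,17) nearest=8 d=12 new=(25,24) → blocked by [18,24]×[14,26], reject
23. q=(10,38) nearest=17 d=6 new=(11,39) → add node 18 parent=17 cost=50
24. q=(24,26) nearest=8 d=4 new=(24,26) → blocked by [18,24]×[14,26], reject
25. q=(1,44) nearest=18 d=10 new=(6,44) → blocked by [7,10]×[35,47], reject
26. q=(30,46) nearest=13 d=9 new=(26,44) → add node 19 parent=13 cost=45
27. q=(5,41) nearest=18 d=6 new=(6,41) → blocked by [7,10]×[35,47], reject
28. q=(11,32) nearest=12 d=4 new=(11,32) → add node 20 parent=12 cost=33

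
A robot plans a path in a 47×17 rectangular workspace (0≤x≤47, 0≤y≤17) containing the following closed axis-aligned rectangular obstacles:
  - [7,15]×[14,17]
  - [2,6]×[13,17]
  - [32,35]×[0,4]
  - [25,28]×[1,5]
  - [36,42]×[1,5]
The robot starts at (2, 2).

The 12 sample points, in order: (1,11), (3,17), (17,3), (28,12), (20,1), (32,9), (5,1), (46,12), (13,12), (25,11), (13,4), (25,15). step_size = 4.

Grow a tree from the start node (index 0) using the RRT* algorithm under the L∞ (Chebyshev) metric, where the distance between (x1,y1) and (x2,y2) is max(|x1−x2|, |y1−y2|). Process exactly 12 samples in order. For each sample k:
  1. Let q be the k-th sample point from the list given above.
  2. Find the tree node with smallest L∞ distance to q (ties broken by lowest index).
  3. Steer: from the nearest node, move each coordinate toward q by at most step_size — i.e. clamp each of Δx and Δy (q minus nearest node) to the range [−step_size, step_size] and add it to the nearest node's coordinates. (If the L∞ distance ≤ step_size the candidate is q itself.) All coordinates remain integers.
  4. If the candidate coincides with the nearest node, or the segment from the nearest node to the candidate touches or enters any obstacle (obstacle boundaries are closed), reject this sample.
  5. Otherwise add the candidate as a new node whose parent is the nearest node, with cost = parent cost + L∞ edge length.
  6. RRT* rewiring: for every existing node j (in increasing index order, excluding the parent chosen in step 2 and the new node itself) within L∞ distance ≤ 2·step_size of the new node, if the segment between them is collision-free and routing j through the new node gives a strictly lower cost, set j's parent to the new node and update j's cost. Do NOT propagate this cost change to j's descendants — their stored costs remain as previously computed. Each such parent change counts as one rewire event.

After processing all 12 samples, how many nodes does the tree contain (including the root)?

1. q=(1,11) nearest=0 d=9 new=(1,6) → add node 1 parent=0 cost=4
2. q=(3,17) nearest=1 d=11 new=(3,10) → add node 2 parent=1 cost=8
3. q=(17,3) nearest=2 d=14 new=(7,6) → add node 3 parent=2 cost=12
4. q=(28,12) nearest=3 d=21 new=(11,10) → add node 4 parent=3 cost=16
5. q=(20,1) nearest=4 d=9 new=(15,6) → add node 5 parent=4 cost=20
6. q=(32,9) nearest=5 d=17 new=(19,9) → add node 6 parent=5 cost=24
7. q=(5,1) nearest=0 d=3 new=(5,1) → add node 7 parent=0 cost=3; rewire 3→7 (8<12)
8. q=(46,12) nearest=6 d=27 new=(23,12) → add node 8 parent=6 cost=28
9. q=(13,12) nearest=4 d=2 new=(13,12) → add node 9 parent=4 cost=18
10. q=(25,11) nearest=8 d=2 new=(25,11) → add node 10 parent=8 cost=30
11. q=(13,4) nearest=5 d=2 new=(13,4) → add node 11 parent=5 cost=22
12. q=(25,15) nearest=8 d=3 new=(25,15) → add node 12 parent=8 cost=31

Node count: 13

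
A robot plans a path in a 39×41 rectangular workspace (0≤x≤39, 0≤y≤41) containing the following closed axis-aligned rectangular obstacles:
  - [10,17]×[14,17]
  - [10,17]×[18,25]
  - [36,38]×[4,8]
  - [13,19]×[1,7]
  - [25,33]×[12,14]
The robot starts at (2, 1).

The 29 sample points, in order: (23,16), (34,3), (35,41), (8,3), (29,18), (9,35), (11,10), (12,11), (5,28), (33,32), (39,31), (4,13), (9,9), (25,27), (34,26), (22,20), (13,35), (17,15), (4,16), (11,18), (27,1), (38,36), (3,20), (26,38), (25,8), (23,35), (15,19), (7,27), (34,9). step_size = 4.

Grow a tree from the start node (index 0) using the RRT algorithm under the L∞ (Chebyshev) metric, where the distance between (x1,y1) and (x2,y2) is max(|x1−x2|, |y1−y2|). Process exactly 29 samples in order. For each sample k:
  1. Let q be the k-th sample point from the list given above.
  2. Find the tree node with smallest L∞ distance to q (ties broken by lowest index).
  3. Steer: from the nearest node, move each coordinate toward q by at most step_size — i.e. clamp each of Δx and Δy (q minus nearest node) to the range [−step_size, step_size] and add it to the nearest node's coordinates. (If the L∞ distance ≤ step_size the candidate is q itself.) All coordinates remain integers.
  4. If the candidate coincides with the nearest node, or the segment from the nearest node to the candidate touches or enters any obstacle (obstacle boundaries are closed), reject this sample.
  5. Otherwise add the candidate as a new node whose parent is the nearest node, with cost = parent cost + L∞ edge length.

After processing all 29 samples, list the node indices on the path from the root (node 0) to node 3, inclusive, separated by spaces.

1. q=(23,16) nearest=0 d=21 new=(6,5) → add node 1 parent=0 cost=4
2. q=(34,3) nearest=1 d=28 new=(10,3) → add node 2 parent=1 cost=8
3. q=(35,41) nearest=1 d=36 new=(10,9) → add node 3 parent=1 cost=8
4. q=(8,3) nearest=1 d=2 new=(8,3) → add node 4 parent=1 cost=6
5. q=(29,18) nearest=2 d=19 new=(14,7) → blocked by [13,19]×[1,7], reject
6. q=(9,35) nearest=3 d=26 new=(9,13) → add node 5 parent=3 cost=12
7. q=(11,10) nearest=3 d=1 new=(11,10) → add node 6 parent=3 cost=9
8. q=(12,11) nearest=6 d=1 new=(12,11) → add node 7 parent=6 cost=10
9. q=(5,28) nearest=5 d=15 new=(5,17) → add node 8 parent=5 cost=16
10. q=(33,32) nearest=7 d=21 new=(16,15) → blocked by [10,17]×[14,17], reject
11. q=(39,31) nearest=7 d=27 new=(16,15) → blocked by [10,17]×[14,17], reject
12. q=(4,13) nearest=8 d=4 new=(4,13) → add node 9 parent=8 cost=20
13. q=(9,9) nearest=3 d=1 new=(9,9) → add node 10 parent=3 cost=9
14. q=(25,27) nearest=5 d=16 new=(13,17) → blocked by [10,17]×[14,17], reject
15. q=(34,26) nearest=7 d=22 new=(16,15) → blocked by [10,17]×[14,17], reject
16. q=(22,20) nearest=7 d=10 new=(16,15) → blocked by [10,17]×[14,17], reject
17. q=(13,35) nearest=8 d=18 new=(9,21) → add node 11 parent=8 cost=20
18. q=(17,15) nearest=7 d=5 new=(16,15) → blocked by [10,17]×[14,17], reject
19. q=(4,16) nearest=8 d=1 new=(4,16) → add node 12 parent=8 cost=17
20. q=(11,18) nearest=11 d=3 new=(11,18) → blocked by [10,17]×[18,25], reject
21. q=(27,1) nearest=7 d=15 new=(16,7) → blocked by [13,19]×[1,7], reject
22. q=(38,36) nearest=7 d=26 new=(16,15) → blocked by [10,17]×[14,17], reject
23. q=(3,20) nearest=8 d=3 new=(3,20) → add node 13 parent=8 cost=19
24. q=(26,38) nearest=11 d=17 new=(13,25) → blocked by [10,17]×[18,25], reject
25. q=(25,8) nearest=7 d=13 new=(16,8) → add node 14 parent=7 cost=14
26. q=(23,35) nearest=11 d=14 new=(13,25) → blocked by [10,17]×[18,25], reject
27. q=(15,19) nearest=5 d=6 new=(13,17) → blocked by [10,17]×[14,17], reject
28. q=(7,27) nearest=11 d=6 new=(7,25) → add node 15 parent=11 cost=24
29. q=(34,9) nearest=14 d=18 new=(20,9) → add node 16 parent=14 cost=18

Path: 0 1 3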